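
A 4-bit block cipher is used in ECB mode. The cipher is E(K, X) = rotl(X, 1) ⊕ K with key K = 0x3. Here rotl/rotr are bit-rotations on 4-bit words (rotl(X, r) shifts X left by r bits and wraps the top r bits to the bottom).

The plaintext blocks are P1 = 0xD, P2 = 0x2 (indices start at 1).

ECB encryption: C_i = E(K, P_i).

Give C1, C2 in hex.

C1: E(K, 0xD) = 0x8.
C2: E(K, 0x2) = 0x7.

C1 = 0x8, C2 = 0x7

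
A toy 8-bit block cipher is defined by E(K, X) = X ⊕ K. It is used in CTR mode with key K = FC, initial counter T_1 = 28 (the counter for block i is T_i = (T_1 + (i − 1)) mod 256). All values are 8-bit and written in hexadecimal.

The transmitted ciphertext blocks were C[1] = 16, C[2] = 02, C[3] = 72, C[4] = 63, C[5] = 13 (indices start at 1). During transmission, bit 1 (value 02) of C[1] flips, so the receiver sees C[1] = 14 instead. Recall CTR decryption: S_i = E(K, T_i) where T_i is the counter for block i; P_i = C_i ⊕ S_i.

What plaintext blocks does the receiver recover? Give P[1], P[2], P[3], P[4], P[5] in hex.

P[1] = C0, P[2] = D7, P[3] = A4, P[4] = B4, P[5] = C3

Only C[1] changed, to 14. In CTR, a change in C_i flips the same bit in P_i only; the keystream is unaffected. Decrypting the received ciphertext:
P[1]: T = 28, S = E(K, T) = D4; 14 ⊕ D4 = C0.
P[2]: T = 29, S = E(K, T) = D5; 02 ⊕ D5 = D7.
P[3]: T = 2A, S = E(K, T) = D6; 72 ⊕ D6 = A4.
P[4]: T = 2B, S = E(K, T) = D7; 63 ⊕ D7 = B4.
P[5]: T = 2C, S = E(K, T) = D0; 13 ⊕ D0 = C3.
Blocks that differ from the original plaintext: P[1].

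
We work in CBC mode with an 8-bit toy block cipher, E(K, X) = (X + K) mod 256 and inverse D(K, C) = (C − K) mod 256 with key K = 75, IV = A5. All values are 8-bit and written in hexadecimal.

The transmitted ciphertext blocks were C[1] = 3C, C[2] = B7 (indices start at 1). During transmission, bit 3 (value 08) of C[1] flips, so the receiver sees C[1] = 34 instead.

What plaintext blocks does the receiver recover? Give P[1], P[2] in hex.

CBC decryption: P_i = D(K, C_i) ⊕ C_{i−1}, with C_{0} = IV.
Only C[1] changed, to 34. In CBC, a change in C_i garbles P_i and flips the same bit in P_{i+1}. Decrypting the received ciphertext:
P[1]: D(K, 34) = BF; BF ⊕ A5 = 1A.
P[2]: D(K, B7) = 42; 42 ⊕ 34 = 76.
Blocks that differ from the original plaintext: P[1], P[2].

P[1] = 1A, P[2] = 76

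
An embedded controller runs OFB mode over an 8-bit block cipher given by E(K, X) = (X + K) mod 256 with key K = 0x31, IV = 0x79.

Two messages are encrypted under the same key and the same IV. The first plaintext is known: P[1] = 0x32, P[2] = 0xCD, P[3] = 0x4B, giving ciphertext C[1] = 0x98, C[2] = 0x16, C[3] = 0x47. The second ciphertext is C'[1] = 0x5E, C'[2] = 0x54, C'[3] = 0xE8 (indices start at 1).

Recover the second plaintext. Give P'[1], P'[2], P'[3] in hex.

P'[1] = 0xF4, P'[2] = 0x8F, P'[3] = 0xE4

In OFB with a reused IV, both messages share the same keystream S_i, so C_i ⊕ C'_i = P_i ⊕ P'_i and thus P'_i = P_i ⊕ C_i ⊕ C'_i.
P'[1]: 0x32 ⊕ 0x98 ⊕ 0x5E = 0xF4.
P'[2]: 0xCD ⊕ 0x16 ⊕ 0x54 = 0x8F.
P'[3]: 0x4B ⊕ 0x47 ⊕ 0xE8 = 0xE4.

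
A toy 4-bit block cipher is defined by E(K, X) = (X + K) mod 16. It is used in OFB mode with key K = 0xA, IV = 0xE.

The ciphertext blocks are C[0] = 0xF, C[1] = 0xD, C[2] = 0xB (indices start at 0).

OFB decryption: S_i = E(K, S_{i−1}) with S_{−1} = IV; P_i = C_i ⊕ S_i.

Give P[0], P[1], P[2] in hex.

P[0] = 0x7, P[1] = 0xF, P[2] = 0x7

P[0]: S = E(K, 0xE) = 0x8; 0xF ⊕ 0x8 = 0x7.
P[1]: S = E(K, 0x8) = 0x2; 0xD ⊕ 0x2 = 0xF.
P[2]: S = E(K, 0x2) = 0xC; 0xB ⊕ 0xC = 0x7.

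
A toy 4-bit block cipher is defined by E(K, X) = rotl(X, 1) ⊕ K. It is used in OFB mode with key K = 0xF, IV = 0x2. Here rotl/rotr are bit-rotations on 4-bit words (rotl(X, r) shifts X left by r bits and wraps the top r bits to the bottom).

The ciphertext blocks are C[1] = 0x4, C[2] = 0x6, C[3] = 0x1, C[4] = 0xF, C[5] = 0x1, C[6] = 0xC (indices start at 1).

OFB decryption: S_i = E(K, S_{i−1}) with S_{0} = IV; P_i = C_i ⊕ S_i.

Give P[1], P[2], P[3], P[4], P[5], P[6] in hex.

P[1] = 0xF, P[2] = 0xE, P[3] = 0xF, P[4] = 0xD, P[5] = 0xA, P[6] = 0x4

P[1]: S = E(K, 0x2) = 0xB; 0x4 ⊕ 0xB = 0xF.
P[2]: S = E(K, 0xB) = 0x8; 0x6 ⊕ 0x8 = 0xE.
P[3]: S = E(K, 0x8) = 0xE; 0x1 ⊕ 0xE = 0xF.
P[4]: S = E(K, 0xE) = 0x2; 0xF ⊕ 0x2 = 0xD.
P[5]: S = E(K, 0x2) = 0xB; 0x1 ⊕ 0xB = 0xA.
P[6]: S = E(K, 0xB) = 0x8; 0xC ⊕ 0x8 = 0x4.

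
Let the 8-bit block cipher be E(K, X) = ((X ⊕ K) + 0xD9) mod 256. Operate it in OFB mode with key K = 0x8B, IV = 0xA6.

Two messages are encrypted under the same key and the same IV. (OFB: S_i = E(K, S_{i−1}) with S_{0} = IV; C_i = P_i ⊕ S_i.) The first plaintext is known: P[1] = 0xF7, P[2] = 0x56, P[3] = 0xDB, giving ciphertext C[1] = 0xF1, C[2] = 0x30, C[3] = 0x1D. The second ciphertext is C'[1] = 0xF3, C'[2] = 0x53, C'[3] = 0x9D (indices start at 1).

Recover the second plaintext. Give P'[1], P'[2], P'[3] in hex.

In OFB with a reused IV, both messages share the same keystream S_i, so C_i ⊕ C'_i = P_i ⊕ P'_i and thus P'_i = P_i ⊕ C_i ⊕ C'_i.
P'[1]: 0xF7 ⊕ 0xF1 ⊕ 0xF3 = 0xF5.
P'[2]: 0x56 ⊕ 0x30 ⊕ 0x53 = 0x35.
P'[3]: 0xDB ⊕ 0x1D ⊕ 0x9D = 0x5B.

P'[1] = 0xF5, P'[2] = 0x35, P'[3] = 0x5B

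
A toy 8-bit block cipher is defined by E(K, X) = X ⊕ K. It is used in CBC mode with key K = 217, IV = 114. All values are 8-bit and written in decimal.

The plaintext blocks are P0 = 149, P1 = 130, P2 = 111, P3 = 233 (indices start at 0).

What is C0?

C0 = 62

CBC encryption: C_i = E(K, P_i ⊕ C_{i−1}), with C_{−1} = IV.
C0: P0 ⊕ 114 = 231; E(K, 231) = 62.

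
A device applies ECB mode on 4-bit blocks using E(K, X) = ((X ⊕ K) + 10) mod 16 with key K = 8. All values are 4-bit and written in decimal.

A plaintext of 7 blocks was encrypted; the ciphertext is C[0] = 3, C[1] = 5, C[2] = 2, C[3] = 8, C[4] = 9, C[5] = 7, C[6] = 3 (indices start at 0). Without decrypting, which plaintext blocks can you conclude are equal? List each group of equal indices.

P[0] = P[6]

ECB encrypts each block independently with the same key, so equal ciphertext blocks imply equal plaintext blocks.
C[0] = C[6] = 3, so P[0] = P[6].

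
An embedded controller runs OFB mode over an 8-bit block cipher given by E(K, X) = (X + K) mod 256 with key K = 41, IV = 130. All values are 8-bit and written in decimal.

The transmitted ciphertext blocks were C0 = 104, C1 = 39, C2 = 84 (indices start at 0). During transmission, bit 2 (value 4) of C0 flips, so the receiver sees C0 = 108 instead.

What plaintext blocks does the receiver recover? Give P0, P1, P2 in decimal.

P0 = 199, P1 = 243, P2 = 169

OFB decryption: S_i = E(K, S_{i−1}) with S_{−1} = IV; P_i = C_i ⊕ S_i.
Only C0 changed, to 108. In OFB, a change in C_i flips the same bit in P_i only; the keystream is unaffected. Decrypting the received ciphertext:
P0: S = E(K, 130) = 171; 108 ⊕ 171 = 199.
P1: S = E(K, 171) = 212; 39 ⊕ 212 = 243.
P2: S = E(K, 212) = 253; 84 ⊕ 253 = 169.
Blocks that differ from the original plaintext: P0.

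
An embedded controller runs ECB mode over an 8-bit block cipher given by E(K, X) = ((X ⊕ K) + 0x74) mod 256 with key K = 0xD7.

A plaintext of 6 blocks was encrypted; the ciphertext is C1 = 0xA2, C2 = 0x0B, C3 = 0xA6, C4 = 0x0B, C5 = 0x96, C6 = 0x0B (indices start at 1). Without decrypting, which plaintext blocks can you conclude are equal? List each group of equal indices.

P2 = P4 = P6

ECB encrypts each block independently with the same key, so equal ciphertext blocks imply equal plaintext blocks.
C2 = C4 = C6 = 0x0B, so P2 = P4 = P6.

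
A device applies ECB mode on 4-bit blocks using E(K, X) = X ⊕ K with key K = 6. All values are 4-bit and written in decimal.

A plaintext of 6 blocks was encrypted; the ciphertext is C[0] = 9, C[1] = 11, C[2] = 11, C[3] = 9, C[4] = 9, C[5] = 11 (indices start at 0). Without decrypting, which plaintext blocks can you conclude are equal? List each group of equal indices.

ECB encrypts each block independently with the same key, so equal ciphertext blocks imply equal plaintext blocks.
C[0] = C[3] = C[4] = 9, so P[0] = P[3] = P[4].
C[1] = C[2] = C[5] = 11, so P[1] = P[2] = P[5].

P[0] = P[3] = P[4]; P[1] = P[2] = P[5]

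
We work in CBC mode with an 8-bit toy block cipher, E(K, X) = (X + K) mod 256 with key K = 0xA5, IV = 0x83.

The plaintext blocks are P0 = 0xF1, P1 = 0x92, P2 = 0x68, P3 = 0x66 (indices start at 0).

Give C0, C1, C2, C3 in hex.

CBC encryption: C_i = E(K, P_i ⊕ C_{i−1}), with C_{−1} = IV.
C0: P0 ⊕ 0x83 = 0x72; E(K, 0x72) = 0x17.
C1: P1 ⊕ 0x17 = 0x85; E(K, 0x85) = 0x2A.
C2: P2 ⊕ 0x2A = 0x42; E(K, 0x42) = 0xE7.
C3: P3 ⊕ 0xE7 = 0x81; E(K, 0x81) = 0x26.

C0 = 0x17, C1 = 0x2A, C2 = 0xE7, C3 = 0x26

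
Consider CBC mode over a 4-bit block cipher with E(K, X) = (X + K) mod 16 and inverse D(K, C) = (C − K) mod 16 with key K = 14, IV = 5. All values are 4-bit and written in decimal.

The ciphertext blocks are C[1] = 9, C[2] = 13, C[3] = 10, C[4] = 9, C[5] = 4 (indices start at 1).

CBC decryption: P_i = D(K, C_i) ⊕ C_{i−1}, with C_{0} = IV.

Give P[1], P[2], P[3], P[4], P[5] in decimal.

P[1] = 14, P[2] = 6, P[3] = 1, P[4] = 1, P[5] = 15

P[1]: D(K, 9) = 11; 11 ⊕ 5 = 14.
P[2]: D(K, 13) = 15; 15 ⊕ 9 = 6.
P[3]: D(K, 10) = 12; 12 ⊕ 13 = 1.
P[4]: D(K, 9) = 11; 11 ⊕ 10 = 1.
P[5]: D(K, 4) = 6; 6 ⊕ 9 = 15.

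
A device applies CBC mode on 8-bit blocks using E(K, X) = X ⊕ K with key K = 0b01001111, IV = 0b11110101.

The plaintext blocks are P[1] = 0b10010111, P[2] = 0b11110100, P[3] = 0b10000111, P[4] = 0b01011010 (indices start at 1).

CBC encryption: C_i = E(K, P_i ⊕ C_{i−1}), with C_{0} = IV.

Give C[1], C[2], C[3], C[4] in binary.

C[1]: P[1] ⊕ 0b11110101 = 0b01100010; E(K, 0b01100010) = 0b00101101.
C[2]: P[2] ⊕ 0b00101101 = 0b11011001; E(K, 0b11011001) = 0b10010110.
C[3]: P[3] ⊕ 0b10010110 = 0b00010001; E(K, 0b00010001) = 0b01011110.
C[4]: P[4] ⊕ 0b01011110 = 0b00000100; E(K, 0b00000100) = 0b01001011.

C[1] = 0b00101101, C[2] = 0b10010110, C[3] = 0b01011110, C[4] = 0b01001011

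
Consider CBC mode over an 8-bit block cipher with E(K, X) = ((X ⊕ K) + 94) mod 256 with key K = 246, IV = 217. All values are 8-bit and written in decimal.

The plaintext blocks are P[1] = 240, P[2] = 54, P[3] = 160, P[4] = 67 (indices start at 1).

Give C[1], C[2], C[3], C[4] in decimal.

CBC encryption: C_i = E(K, P_i ⊕ C_{i−1}), with C_{0} = IV.
C[1]: P[1] ⊕ 217 = 41; E(K, 41) = 61.
C[2]: P[2] ⊕ 61 = 11; E(K, 11) = 91.
C[3]: P[3] ⊕ 91 = 251; E(K, 251) = 107.
C[4]: P[4] ⊕ 107 = 40; E(K, 40) = 60.

C[1] = 61, C[2] = 91, C[3] = 107, C[4] = 60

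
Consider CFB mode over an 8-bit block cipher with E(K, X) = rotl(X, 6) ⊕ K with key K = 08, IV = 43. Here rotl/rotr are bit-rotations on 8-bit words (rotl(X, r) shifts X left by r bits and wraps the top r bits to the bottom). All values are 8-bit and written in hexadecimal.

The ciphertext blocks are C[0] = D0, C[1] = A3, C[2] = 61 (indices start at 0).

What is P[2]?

P[2] = 81

CFB decryption: P_i = C_i ⊕ E(K, C_{i−1}), with C_{−1} = IV.
P[2]: E(K, A3) = E0; 61 ⊕ E0 = 81.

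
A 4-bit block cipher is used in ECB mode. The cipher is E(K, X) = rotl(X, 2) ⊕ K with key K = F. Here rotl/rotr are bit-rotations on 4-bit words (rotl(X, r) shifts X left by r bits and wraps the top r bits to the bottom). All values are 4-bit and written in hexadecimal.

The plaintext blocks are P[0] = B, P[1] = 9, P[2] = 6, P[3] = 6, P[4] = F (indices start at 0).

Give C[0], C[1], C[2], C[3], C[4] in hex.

C[0] = 1, C[1] = 9, C[2] = 6, C[3] = 6, C[4] = 0

ECB encryption: C_i = E(K, P_i).
C[0]: E(K, B) = 1.
C[1]: E(K, 9) = 9.
C[2]: E(K, 6) = 6.
C[3]: E(K, 6) = 6.
C[4]: E(K, F) = 0.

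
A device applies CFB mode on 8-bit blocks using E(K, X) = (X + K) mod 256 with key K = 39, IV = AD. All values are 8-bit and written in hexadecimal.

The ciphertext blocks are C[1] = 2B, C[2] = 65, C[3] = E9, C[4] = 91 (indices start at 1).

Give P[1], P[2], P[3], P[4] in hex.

P[1] = CD, P[2] = 01, P[3] = 77, P[4] = B3

CFB decryption: P_i = C_i ⊕ E(K, C_{i−1}), with C_{0} = IV.
P[1]: E(K, AD) = E6; 2B ⊕ E6 = CD.
P[2]: E(K, 2B) = 64; 65 ⊕ 64 = 01.
P[3]: E(K, 65) = 9E; E9 ⊕ 9E = 77.
P[4]: E(K, E9) = 22; 91 ⊕ 22 = B3.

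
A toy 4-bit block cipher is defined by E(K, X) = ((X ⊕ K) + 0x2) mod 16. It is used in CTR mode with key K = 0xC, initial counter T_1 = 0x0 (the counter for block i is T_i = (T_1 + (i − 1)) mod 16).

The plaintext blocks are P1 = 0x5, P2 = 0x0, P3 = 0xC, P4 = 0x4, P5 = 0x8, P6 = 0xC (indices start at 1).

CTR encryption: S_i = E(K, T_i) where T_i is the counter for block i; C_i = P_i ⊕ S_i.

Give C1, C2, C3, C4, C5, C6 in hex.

C1 = 0xB, C2 = 0xF, C3 = 0xC, C4 = 0x5, C5 = 0x2, C6 = 0x7

C1: T = 0x0, S = E(K, T) = 0xE; 0x5 ⊕ 0xE = 0xB.
C2: T = 0x1, S = E(K, T) = 0xF; 0x0 ⊕ 0xF = 0xF.
C3: T = 0x2, S = E(K, T) = 0x0; 0xC ⊕ 0x0 = 0xC.
C4: T = 0x3, S = E(K, T) = 0x1; 0x4 ⊕ 0x1 = 0x5.
C5: T = 0x4, S = E(K, T) = 0xA; 0x8 ⊕ 0xA = 0x2.
C6: T = 0x5, S = E(K, T) = 0xB; 0xC ⊕ 0xB = 0x7.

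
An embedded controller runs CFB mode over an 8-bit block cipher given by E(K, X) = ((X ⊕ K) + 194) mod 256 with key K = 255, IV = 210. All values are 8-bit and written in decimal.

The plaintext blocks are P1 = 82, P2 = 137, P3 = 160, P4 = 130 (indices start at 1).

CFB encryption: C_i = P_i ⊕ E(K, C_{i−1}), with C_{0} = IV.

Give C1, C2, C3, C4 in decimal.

C1 = 189, C2 = 141, C3 = 148, C4 = 175

C1: E(K, 210) = 239; 82 ⊕ 239 = 189.
C2: E(K, 189) = 4; 137 ⊕ 4 = 141.
C3: E(K, 141) = 52; 160 ⊕ 52 = 148.
C4: E(K, 148) = 45; 130 ⊕ 45 = 175.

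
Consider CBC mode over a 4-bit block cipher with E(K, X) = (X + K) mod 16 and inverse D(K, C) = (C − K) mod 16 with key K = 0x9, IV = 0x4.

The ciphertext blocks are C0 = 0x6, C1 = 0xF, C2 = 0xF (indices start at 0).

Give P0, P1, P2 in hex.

P0 = 0x9, P1 = 0x0, P2 = 0x9

CBC decryption: P_i = D(K, C_i) ⊕ C_{i−1}, with C_{−1} = IV.
P0: D(K, 0x6) = 0xD; 0xD ⊕ 0x4 = 0x9.
P1: D(K, 0xF) = 0x6; 0x6 ⊕ 0x6 = 0x0.
P2: D(K, 0xF) = 0x6; 0x6 ⊕ 0xF = 0x9.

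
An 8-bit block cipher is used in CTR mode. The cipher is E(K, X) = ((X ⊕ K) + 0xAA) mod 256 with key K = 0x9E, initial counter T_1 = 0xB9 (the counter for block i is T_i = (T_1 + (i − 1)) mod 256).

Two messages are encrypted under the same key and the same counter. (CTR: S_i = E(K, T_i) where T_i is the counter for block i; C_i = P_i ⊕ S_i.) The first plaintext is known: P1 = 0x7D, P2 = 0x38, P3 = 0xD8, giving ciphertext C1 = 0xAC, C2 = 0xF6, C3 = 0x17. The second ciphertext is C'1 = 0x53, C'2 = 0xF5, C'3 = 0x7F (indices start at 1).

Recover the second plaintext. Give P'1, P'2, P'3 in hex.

In CTR with a reused counter, both messages share the same keystream S_i, so C_i ⊕ C'_i = P_i ⊕ P'_i and thus P'_i = P_i ⊕ C_i ⊕ C'_i.
P'1: 0x7D ⊕ 0xAC ⊕ 0x53 = 0x82.
P'2: 0x38 ⊕ 0xF6 ⊕ 0xF5 = 0x3B.
P'3: 0xD8 ⊕ 0x17 ⊕ 0x7F = 0xB0.

P'1 = 0x82, P'2 = 0x3B, P'3 = 0xB0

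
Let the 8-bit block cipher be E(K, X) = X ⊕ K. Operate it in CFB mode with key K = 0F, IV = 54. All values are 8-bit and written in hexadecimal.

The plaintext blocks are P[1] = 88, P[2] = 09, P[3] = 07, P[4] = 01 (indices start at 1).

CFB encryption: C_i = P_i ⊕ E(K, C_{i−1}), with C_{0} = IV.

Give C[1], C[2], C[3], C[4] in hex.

C[1]: E(K, 54) = 5B; 88 ⊕ 5B = D3.
C[2]: E(K, D3) = DC; 09 ⊕ DC = D5.
C[3]: E(K, D5) = DA; 07 ⊕ DA = DD.
C[4]: E(K, DD) = D2; 01 ⊕ D2 = D3.

C[1] = D3, C[2] = D5, C[3] = DD, C[4] = D3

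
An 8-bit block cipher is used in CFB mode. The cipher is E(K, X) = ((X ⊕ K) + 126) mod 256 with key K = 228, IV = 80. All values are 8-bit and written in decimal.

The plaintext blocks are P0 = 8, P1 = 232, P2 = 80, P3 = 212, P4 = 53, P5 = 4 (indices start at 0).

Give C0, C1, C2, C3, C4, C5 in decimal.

CFB encryption: C_i = P_i ⊕ E(K, C_{i−1}), with C_{−1} = IV.
C0: E(K, 80) = 50; 8 ⊕ 50 = 58.
C1: E(K, 58) = 92; 232 ⊕ 92 = 180.
C2: E(K, 180) = 206; 80 ⊕ 206 = 158.
C3: E(K, 158) = 248; 212 ⊕ 248 = 44.
C4: E(K, 44) = 70; 53 ⊕ 70 = 115.
C5: E(K, 115) = 21; 4 ⊕ 21 = 17.

C0 = 58, C1 = 180, C2 = 158, C3 = 44, C4 = 115, C5 = 17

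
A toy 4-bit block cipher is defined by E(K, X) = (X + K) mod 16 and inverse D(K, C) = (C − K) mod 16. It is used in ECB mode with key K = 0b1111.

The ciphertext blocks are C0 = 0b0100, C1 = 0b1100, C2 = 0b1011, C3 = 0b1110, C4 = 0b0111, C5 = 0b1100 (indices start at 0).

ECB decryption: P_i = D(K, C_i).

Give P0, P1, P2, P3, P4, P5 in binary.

P0 = 0b0101, P1 = 0b1101, P2 = 0b1100, P3 = 0b1111, P4 = 0b1000, P5 = 0b1101

P0: D(K, 0b0100) = 0b0101.
P1: D(K, 0b1100) = 0b1101.
P2: D(K, 0b1011) = 0b1100.
P3: D(K, 0b1110) = 0b1111.
P4: D(K, 0b0111) = 0b1000.
P5: D(K, 0b1100) = 0b1101.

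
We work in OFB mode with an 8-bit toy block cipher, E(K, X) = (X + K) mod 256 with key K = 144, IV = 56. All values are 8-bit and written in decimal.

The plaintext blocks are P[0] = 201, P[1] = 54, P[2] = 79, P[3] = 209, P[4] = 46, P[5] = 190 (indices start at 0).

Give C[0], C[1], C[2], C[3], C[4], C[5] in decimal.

OFB encryption: S_i = E(K, S_{i−1}) with S_{−1} = IV; C_i = P_i ⊕ S_i.
C[0]: S = E(K, 56) = 200; 201 ⊕ 200 = 1.
C[1]: S = E(K, 200) = 88; 54 ⊕ 88 = 110.
C[2]: S = E(K, 88) = 232; 79 ⊕ 232 = 167.
C[3]: S = E(K, 232) = 120; 209 ⊕ 120 = 169.
C[4]: S = E(K, 120) = 8; 46 ⊕ 8 = 38.
C[5]: S = E(K, 8) = 152; 190 ⊕ 152 = 38.

C[0] = 1, C[1] = 110, C[2] = 167, C[3] = 169, C[4] = 38, C[5] = 38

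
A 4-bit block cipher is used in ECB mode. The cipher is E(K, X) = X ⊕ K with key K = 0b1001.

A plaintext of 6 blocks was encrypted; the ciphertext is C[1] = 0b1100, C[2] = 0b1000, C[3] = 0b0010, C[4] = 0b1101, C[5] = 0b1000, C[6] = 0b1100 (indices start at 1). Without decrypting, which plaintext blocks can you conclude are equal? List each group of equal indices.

ECB encrypts each block independently with the same key, so equal ciphertext blocks imply equal plaintext blocks.
C[1] = C[6] = 0b1100, so P[1] = P[6].
C[2] = C[5] = 0b1000, so P[2] = P[5].

P[1] = P[6]; P[2] = P[5]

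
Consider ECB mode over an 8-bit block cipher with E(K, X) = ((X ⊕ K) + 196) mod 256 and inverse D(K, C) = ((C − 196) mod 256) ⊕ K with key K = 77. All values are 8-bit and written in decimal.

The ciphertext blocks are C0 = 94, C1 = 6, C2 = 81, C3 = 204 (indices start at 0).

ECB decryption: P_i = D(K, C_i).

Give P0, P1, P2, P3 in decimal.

P0: D(K, 94) = 215.
P1: D(K, 6) = 15.
P2: D(K, 81) = 192.
P3: D(K, 204) = 69.

P0 = 215, P1 = 15, P2 = 192, P3 = 69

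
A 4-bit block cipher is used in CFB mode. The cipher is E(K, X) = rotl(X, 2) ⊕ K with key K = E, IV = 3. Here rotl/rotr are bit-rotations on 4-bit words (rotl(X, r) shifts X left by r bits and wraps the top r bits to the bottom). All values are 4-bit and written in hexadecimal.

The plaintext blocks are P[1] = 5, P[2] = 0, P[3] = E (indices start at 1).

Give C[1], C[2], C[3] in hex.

C[1] = 7, C[2] = 3, C[3] = C

CFB encryption: C_i = P_i ⊕ E(K, C_{i−1}), with C_{0} = IV.
C[1]: E(K, 3) = 2; 5 ⊕ 2 = 7.
C[2]: E(K, 7) = 3; 0 ⊕ 3 = 3.
C[3]: E(K, 3) = 2; E ⊕ 2 = C.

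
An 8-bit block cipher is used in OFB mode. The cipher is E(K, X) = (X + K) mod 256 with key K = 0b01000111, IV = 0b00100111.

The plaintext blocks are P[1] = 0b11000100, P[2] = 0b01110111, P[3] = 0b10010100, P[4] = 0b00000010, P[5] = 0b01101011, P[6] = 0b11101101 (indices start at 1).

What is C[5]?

C[5] = 0b11100001

OFB encryption: S_i = E(K, S_{i−1}) with S_{0} = IV; C_i = P_i ⊕ S_i.
C[1]: S = E(K, 0b00100111) = 0b01101110; 0b11000100 ⊕ 0b01101110 = 0b10101010.
C[2]: S = E(K, 0b01101110) = 0b10110101; 0b01110111 ⊕ 0b10110101 = 0b11000010.
C[3]: S = E(K, 0b10110101) = 0b11111100; 0b10010100 ⊕ 0b11111100 = 0b01101000.
C[4]: S = E(K, 0b11111100) = 0b01000011; 0b00000010 ⊕ 0b01000011 = 0b01000001.
C[5]: S = E(K, 0b01000011) = 0b10001010; 0b01101011 ⊕ 0b10001010 = 0b11100001.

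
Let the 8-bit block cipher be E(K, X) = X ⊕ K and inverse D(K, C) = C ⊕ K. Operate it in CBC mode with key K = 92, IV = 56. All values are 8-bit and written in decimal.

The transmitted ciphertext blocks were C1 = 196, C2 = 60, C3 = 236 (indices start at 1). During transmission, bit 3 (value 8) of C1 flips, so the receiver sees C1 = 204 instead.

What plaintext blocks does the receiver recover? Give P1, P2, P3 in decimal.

CBC decryption: P_i = D(K, C_i) ⊕ C_{i−1}, with C_{0} = IV.
Only C1 changed, to 204. In CBC, a change in C_i garbles P_i and flips the same bit in P_{i+1}. Decrypting the received ciphertext:
P1: D(K, 204) = 144; 144 ⊕ 56 = 168.
P2: D(K, 60) = 96; 96 ⊕ 204 = 172.
P3: D(K, 236) = 176; 176 ⊕ 60 = 140.
Blocks that differ from the original plaintext: P1, P2.

P1 = 168, P2 = 172, P3 = 140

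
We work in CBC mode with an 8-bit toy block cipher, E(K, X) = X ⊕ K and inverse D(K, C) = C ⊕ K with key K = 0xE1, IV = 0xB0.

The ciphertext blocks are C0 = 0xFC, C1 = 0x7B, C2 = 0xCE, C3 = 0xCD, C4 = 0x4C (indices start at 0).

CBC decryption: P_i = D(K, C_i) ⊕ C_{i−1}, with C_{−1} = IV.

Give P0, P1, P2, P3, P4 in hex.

P0: D(K, 0xFC) = 0x1D; 0x1D ⊕ 0xB0 = 0xAD.
P1: D(K, 0x7B) = 0x9A; 0x9A ⊕ 0xFC = 0x66.
P2: D(K, 0xCE) = 0x2F; 0x2F ⊕ 0x7B = 0x54.
P3: D(K, 0xCD) = 0x2C; 0x2C ⊕ 0xCE = 0xE2.
P4: D(K, 0x4C) = 0xAD; 0xAD ⊕ 0xCD = 0x60.

P0 = 0xAD, P1 = 0x66, P2 = 0x54, P3 = 0xE2, P4 = 0x60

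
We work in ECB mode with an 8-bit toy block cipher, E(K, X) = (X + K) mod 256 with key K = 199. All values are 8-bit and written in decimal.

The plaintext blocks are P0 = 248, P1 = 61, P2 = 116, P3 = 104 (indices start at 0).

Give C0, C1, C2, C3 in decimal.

ECB encryption: C_i = E(K, P_i).
C0: E(K, 248) = 191.
C1: E(K, 61) = 4.
C2: E(K, 116) = 59.
C3: E(K, 104) = 47.

C0 = 191, C1 = 4, C2 = 59, C3 = 47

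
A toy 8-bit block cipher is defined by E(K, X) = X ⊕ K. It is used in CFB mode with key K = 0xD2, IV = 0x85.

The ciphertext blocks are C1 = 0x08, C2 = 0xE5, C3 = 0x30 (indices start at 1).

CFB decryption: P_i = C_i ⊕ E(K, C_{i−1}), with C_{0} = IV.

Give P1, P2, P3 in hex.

P1 = 0x5F, P2 = 0x3F, P3 = 0x07

P1: E(K, 0x85) = 0x57; 0x08 ⊕ 0x57 = 0x5F.
P2: E(K, 0x08) = 0xDA; 0xE5 ⊕ 0xDA = 0x3F.
P3: E(K, 0xE5) = 0x37; 0x30 ⊕ 0x37 = 0x07.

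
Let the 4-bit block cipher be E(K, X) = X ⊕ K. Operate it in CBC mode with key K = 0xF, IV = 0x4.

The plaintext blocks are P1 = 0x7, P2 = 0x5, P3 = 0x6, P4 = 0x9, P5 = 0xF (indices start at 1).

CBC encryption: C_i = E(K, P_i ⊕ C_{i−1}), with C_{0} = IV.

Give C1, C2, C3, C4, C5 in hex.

C1: P1 ⊕ 0x4 = 0x3; E(K, 0x3) = 0xC.
C2: P2 ⊕ 0xC = 0x9; E(K, 0x9) = 0x6.
C3: P3 ⊕ 0x6 = 0x0; E(K, 0x0) = 0xF.
C4: P4 ⊕ 0xF = 0x6; E(K, 0x6) = 0x9.
C5: P5 ⊕ 0x9 = 0x6; E(K, 0x6) = 0x9.

C1 = 0xC, C2 = 0x6, C3 = 0xF, C4 = 0x9, C5 = 0x9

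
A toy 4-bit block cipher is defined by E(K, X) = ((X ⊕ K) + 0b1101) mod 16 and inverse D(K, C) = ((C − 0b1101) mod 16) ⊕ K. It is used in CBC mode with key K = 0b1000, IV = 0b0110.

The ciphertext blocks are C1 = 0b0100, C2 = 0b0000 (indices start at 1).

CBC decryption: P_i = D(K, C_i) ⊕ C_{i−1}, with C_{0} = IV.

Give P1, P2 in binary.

P1 = 0b1001, P2 = 0b1111

P1: D(K, 0b0100) = 0b1111; 0b1111 ⊕ 0b0110 = 0b1001.
P2: D(K, 0b0000) = 0b1011; 0b1011 ⊕ 0b0100 = 0b1111.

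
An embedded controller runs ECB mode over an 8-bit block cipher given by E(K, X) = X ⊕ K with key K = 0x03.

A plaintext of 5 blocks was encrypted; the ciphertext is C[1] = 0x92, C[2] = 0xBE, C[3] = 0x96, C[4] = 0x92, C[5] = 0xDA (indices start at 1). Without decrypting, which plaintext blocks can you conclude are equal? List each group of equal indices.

P[1] = P[4]

ECB encrypts each block independently with the same key, so equal ciphertext blocks imply equal plaintext blocks.
C[1] = C[4] = 0x92, so P[1] = P[4].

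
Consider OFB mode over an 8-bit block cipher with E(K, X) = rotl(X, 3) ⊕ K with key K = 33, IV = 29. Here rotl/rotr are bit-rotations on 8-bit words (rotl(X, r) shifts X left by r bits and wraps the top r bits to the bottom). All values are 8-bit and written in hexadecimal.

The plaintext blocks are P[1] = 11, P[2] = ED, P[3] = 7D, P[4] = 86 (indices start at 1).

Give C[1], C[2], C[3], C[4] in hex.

C[1] = 6B, C[2] = 0D, C[3] = 49, C[4] = 14

OFB encryption: S_i = E(K, S_{i−1}) with S_{0} = IV; C_i = P_i ⊕ S_i.
C[1]: S = E(K, 29) = 7A; 11 ⊕ 7A = 6B.
C[2]: S = E(K, 7A) = E0; ED ⊕ E0 = 0D.
C[3]: S = E(K, E0) = 34; 7D ⊕ 34 = 49.
C[4]: S = E(K, 34) = 92; 86 ⊕ 92 = 14.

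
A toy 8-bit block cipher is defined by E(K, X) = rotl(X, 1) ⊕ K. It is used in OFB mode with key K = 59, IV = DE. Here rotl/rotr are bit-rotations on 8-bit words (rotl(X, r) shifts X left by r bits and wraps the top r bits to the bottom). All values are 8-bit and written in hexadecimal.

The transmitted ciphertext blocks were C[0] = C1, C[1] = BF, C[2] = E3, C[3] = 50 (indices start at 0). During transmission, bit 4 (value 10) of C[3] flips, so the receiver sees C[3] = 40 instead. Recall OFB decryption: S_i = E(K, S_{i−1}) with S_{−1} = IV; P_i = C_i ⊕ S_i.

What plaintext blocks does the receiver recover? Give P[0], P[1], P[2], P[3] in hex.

P[0] = 25, P[1] = 2F, P[2] = 9B, P[3] = E9

Only C[3] changed, to 40. In OFB, a change in C_i flips the same bit in P_i only; the keystream is unaffected. Decrypting the received ciphertext:
P[0]: S = E(K, DE) = E4; C1 ⊕ E4 = 25.
P[1]: S = E(K, E4) = 90; BF ⊕ 90 = 2F.
P[2]: S = E(K, 90) = 78; E3 ⊕ 78 = 9B.
P[3]: S = E(K, 78) = A9; 40 ⊕ A9 = E9.
Blocks that differ from the original plaintext: P[3].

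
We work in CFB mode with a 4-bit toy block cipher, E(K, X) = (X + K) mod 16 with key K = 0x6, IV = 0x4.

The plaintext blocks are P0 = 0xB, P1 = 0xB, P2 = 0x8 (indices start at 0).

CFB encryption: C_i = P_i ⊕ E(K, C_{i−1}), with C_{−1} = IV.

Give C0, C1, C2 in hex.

C0: E(K, 0x4) = 0xA; 0xB ⊕ 0xA = 0x1.
C1: E(K, 0x1) = 0x7; 0xB ⊕ 0x7 = 0xC.
C2: E(K, 0xC) = 0x2; 0x8 ⊕ 0x2 = 0xA.

C0 = 0x1, C1 = 0xC, C2 = 0xA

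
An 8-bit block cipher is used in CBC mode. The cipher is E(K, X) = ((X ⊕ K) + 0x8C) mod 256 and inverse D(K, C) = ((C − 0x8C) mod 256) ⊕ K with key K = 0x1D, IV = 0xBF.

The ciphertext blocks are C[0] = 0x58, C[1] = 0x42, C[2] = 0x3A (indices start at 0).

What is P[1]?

P[1] = 0xF3

CBC decryption: P_i = D(K, C_i) ⊕ C_{i−1}, with C_{−1} = IV.
P[1]: D(K, 0x42) = 0xAB; 0xAB ⊕ 0x58 = 0xF3.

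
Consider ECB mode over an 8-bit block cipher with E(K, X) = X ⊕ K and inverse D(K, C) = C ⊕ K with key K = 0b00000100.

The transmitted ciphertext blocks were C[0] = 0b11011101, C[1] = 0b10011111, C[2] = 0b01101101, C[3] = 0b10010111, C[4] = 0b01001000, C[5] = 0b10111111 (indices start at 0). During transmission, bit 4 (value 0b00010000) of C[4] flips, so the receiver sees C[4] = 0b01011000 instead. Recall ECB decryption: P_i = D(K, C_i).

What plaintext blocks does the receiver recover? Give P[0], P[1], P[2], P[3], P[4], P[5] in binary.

Only C[4] changed, to 0b01011000. In ECB, a change in C_i affects only P_i. Decrypting the received ciphertext:
P[0]: D(K, 0b11011101) = 0b11011001.
P[1]: D(K, 0b10011111) = 0b10011011.
P[2]: D(K, 0b01101101) = 0b01101001.
P[3]: D(K, 0b10010111) = 0b10010011.
P[4]: D(K, 0b01011000) = 0b01011100.
P[5]: D(K, 0b10111111) = 0b10111011.
Blocks that differ from the original plaintext: P[4].

P[0] = 0b11011001, P[1] = 0b10011011, P[2] = 0b01101001, P[3] = 0b10010011, P[4] = 0b01011100, P[5] = 0b10111011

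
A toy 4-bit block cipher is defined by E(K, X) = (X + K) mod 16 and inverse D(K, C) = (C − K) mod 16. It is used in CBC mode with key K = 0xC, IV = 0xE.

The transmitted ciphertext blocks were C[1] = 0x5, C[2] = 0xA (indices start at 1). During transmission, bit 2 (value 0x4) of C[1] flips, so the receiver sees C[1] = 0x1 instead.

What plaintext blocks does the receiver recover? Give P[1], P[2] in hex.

P[1] = 0xB, P[2] = 0xF

CBC decryption: P_i = D(K, C_i) ⊕ C_{i−1}, with C_{0} = IV.
Only C[1] changed, to 0x1. In CBC, a change in C_i garbles P_i and flips the same bit in P_{i+1}. Decrypting the received ciphertext:
P[1]: D(K, 0x1) = 0x5; 0x5 ⊕ 0xE = 0xB.
P[2]: D(K, 0xA) = 0xE; 0xE ⊕ 0x1 = 0xF.
Blocks that differ from the original plaintext: P[1], P[2].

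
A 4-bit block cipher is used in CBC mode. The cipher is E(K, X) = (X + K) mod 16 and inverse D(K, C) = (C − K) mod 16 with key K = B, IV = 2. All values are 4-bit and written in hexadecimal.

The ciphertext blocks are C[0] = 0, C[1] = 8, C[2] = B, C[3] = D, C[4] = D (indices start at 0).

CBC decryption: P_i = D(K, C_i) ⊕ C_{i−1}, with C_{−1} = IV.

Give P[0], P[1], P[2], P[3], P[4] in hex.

P[0] = 7, P[1] = D, P[2] = 8, P[3] = 9, P[4] = F

P[0]: D(K, 0) = 5; 5 ⊕ 2 = 7.
P[1]: D(K, 8) = D; D ⊕ 0 = D.
P[2]: D(K, B) = 0; 0 ⊕ 8 = 8.
P[3]: D(K, D) = 2; 2 ⊕ B = 9.
P[4]: D(K, D) = 2; 2 ⊕ D = F.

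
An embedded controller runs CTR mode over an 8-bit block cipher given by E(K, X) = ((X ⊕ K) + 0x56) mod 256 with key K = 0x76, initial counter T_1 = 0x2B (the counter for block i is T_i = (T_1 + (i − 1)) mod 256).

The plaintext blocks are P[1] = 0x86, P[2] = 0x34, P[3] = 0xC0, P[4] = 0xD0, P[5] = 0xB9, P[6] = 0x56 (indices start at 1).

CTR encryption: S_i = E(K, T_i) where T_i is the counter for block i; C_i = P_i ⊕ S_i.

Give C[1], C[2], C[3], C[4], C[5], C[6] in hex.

C[1]: T = 0x2B, S = E(K, T) = 0xB3; 0x86 ⊕ 0xB3 = 0x35.
C[2]: T = 0x2C, S = E(K, T) = 0xB0; 0x34 ⊕ 0xB0 = 0x84.
C[3]: T = 0x2D, S = E(K, T) = 0xB1; 0xC0 ⊕ 0xB1 = 0x71.
C[4]: T = 0x2E, S = E(K, T) = 0xAE; 0xD0 ⊕ 0xAE = 0x7E.
C[5]: T = 0x2F, S = E(K, T) = 0xAF; 0xB9 ⊕ 0xAF = 0x16.
C[6]: T = 0x30, S = E(K, T) = 0x9C; 0x56 ⊕ 0x9C = 0xCA.

C[1] = 0x35, C[2] = 0x84, C[3] = 0x71, C[4] = 0x7E, C[5] = 0x16, C[6] = 0xCA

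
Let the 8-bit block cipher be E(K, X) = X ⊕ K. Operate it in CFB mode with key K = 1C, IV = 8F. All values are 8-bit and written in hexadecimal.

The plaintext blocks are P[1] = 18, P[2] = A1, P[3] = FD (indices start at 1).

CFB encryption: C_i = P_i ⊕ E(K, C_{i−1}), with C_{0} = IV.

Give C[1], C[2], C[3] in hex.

C[1]: E(K, 8F) = 93; 18 ⊕ 93 = 8B.
C[2]: E(K, 8B) = 97; A1 ⊕ 97 = 36.
C[3]: E(K, 36) = 2A; FD ⊕ 2A = D7.

C[1] = 8B, C[2] = 36, C[3] = D7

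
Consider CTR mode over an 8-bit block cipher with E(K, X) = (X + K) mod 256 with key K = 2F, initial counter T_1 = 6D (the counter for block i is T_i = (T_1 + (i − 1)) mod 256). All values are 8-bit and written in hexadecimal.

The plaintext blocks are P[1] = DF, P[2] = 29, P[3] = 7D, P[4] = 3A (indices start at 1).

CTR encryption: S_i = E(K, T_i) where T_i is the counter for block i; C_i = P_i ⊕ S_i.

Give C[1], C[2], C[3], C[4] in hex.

C[1]: T = 6D, S = E(K, T) = 9C; DF ⊕ 9C = 43.
C[2]: T = 6E, S = E(K, T) = 9D; 29 ⊕ 9D = B4.
C[3]: T = 6F, S = E(K, T) = 9E; 7D ⊕ 9E = E3.
C[4]: T = 70, S = E(K, T) = 9F; 3A ⊕ 9F = A5.

C[1] = 43, C[2] = B4, C[3] = E3, C[4] = A5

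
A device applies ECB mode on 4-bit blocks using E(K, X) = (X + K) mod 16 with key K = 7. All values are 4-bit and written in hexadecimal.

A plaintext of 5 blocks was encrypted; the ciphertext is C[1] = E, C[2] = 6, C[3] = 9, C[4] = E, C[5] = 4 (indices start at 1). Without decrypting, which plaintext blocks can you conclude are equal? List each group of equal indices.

ECB encrypts each block independently with the same key, so equal ciphertext blocks imply equal plaintext blocks.
C[1] = C[4] = E, so P[1] = P[4].

P[1] = P[4]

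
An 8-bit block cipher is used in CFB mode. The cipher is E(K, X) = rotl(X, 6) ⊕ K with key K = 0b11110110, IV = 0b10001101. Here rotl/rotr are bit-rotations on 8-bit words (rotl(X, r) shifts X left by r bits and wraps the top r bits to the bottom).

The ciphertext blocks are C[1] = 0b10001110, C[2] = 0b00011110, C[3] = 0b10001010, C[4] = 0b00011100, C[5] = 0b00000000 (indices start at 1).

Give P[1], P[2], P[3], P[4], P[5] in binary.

P[1] = 0b00011011, P[2] = 0b01001011, P[3] = 0b11111011, P[4] = 0b01001000, P[5] = 0b11110001

CFB decryption: P_i = C_i ⊕ E(K, C_{i−1}), with C_{0} = IV.
P[1]: E(K, 0b10001101) = 0b10010101; 0b10001110 ⊕ 0b10010101 = 0b00011011.
P[2]: E(K, 0b10001110) = 0b01010101; 0b00011110 ⊕ 0b01010101 = 0b01001011.
P[3]: E(K, 0b00011110) = 0b01110001; 0b10001010 ⊕ 0b01110001 = 0b11111011.
P[4]: E(K, 0b10001010) = 0b01010100; 0b00011100 ⊕ 0b01010100 = 0b01001000.
P[5]: E(K, 0b00011100) = 0b11110001; 0b00000000 ⊕ 0b11110001 = 0b11110001.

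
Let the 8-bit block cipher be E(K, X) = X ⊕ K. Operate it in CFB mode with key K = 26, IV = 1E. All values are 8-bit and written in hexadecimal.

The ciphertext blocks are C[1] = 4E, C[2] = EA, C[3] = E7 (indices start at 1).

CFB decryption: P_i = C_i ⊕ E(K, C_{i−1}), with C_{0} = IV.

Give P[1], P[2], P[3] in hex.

P[1]: E(K, 1E) = 38; 4E ⊕ 38 = 76.
P[2]: E(K, 4E) = 68; EA ⊕ 68 = 82.
P[3]: E(K, EA) = CC; E7 ⊕ CC = 2B.

P[1] = 76, P[2] = 82, P[3] = 2B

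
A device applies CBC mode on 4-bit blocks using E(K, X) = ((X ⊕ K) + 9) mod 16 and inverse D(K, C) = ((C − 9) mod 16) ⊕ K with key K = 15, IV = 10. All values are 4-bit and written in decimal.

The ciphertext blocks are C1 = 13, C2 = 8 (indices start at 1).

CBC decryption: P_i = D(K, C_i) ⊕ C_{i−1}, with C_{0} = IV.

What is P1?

P1: D(K, 13) = 11; 11 ⊕ 10 = 1.

P1 = 1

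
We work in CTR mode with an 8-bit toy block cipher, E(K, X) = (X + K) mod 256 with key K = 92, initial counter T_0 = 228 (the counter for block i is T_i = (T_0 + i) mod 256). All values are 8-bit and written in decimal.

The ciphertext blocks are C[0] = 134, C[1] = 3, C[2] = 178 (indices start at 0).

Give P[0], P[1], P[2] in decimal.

P[0] = 198, P[1] = 66, P[2] = 240

CTR decryption: S_i = E(K, T_i) where T_i is the counter for block i; P_i = C_i ⊕ S_i.
P[0]: T = 228, S = E(K, T) = 64; 134 ⊕ 64 = 198.
P[1]: T = 229, S = E(K, T) = 65; 3 ⊕ 65 = 66.
P[2]: T = 230, S = E(K, T) = 66; 178 ⊕ 66 = 240.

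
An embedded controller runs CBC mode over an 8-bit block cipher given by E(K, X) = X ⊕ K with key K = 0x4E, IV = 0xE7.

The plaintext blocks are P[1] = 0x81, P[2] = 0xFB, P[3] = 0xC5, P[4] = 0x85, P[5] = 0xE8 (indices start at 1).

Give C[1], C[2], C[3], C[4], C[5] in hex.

CBC encryption: C_i = E(K, P_i ⊕ C_{i−1}), with C_{0} = IV.
C[1]: P[1] ⊕ 0xE7 = 0x66; E(K, 0x66) = 0x28.
C[2]: P[2] ⊕ 0x28 = 0xD3; E(K, 0xD3) = 0x9D.
C[3]: P[3] ⊕ 0x9D = 0x58; E(K, 0x58) = 0x16.
C[4]: P[4] ⊕ 0x16 = 0x93; E(K, 0x93) = 0xDD.
C[5]: P[5] ⊕ 0xDD = 0x35; E(K, 0x35) = 0x7B.

C[1] = 0x28, C[2] = 0x9D, C[3] = 0x16, C[4] = 0xDD, C[5] = 0x7B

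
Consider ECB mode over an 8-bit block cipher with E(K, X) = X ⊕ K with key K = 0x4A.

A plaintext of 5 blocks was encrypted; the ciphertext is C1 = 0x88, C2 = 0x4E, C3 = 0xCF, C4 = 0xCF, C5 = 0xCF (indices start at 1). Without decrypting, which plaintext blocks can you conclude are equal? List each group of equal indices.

ECB encrypts each block independently with the same key, so equal ciphertext blocks imply equal plaintext blocks.
C3 = C4 = C5 = 0xCF, so P3 = P4 = P5.

P3 = P4 = P5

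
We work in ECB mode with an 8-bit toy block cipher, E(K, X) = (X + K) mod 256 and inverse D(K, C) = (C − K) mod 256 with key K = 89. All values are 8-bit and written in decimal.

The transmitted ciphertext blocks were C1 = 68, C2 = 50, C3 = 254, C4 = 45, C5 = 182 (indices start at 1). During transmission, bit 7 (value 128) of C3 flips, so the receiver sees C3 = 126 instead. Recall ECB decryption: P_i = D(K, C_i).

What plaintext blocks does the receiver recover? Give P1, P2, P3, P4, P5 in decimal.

P1 = 235, P2 = 217, P3 = 37, P4 = 212, P5 = 93

Only C3 changed, to 126. In ECB, a change in C_i affects only P_i. Decrypting the received ciphertext:
P1: D(K, 68) = 235.
P2: D(K, 50) = 217.
P3: D(K, 126) = 37.
P4: D(K, 45) = 212.
P5: D(K, 182) = 93.
Blocks that differ from the original plaintext: P3.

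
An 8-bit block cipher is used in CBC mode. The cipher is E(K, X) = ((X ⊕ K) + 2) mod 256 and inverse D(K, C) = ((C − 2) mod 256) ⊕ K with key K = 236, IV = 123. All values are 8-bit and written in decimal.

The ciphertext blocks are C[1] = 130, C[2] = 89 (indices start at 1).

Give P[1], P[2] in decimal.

CBC decryption: P_i = D(K, C_i) ⊕ C_{i−1}, with C_{0} = IV.
P[1]: D(K, 130) = 108; 108 ⊕ 123 = 23.
P[2]: D(K, 89) = 187; 187 ⊕ 130 = 57.

P[1] = 23, P[2] = 57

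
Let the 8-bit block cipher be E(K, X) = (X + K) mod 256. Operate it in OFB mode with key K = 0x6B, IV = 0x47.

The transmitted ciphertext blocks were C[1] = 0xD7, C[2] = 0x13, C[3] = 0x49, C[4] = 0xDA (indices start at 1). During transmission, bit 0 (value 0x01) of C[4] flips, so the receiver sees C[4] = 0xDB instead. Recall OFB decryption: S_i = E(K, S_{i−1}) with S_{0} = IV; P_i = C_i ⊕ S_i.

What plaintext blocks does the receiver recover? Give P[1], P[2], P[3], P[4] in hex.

Only C[4] changed, to 0xDB. In OFB, a change in C_i flips the same bit in P_i only; the keystream is unaffected. Decrypting the received ciphertext:
P[1]: S = E(K, 0x47) = 0xB2; 0xD7 ⊕ 0xB2 = 0x65.
P[2]: S = E(K, 0xB2) = 0x1D; 0x13 ⊕ 0x1D = 0x0E.
P[3]: S = E(K, 0x1D) = 0x88; 0x49 ⊕ 0x88 = 0xC1.
P[4]: S = E(K, 0x88) = 0xF3; 0xDB ⊕ 0xF3 = 0x28.
Blocks that differ from the original plaintext: P[4].

P[1] = 0x65, P[2] = 0x0E, P[3] = 0xC1, P[4] = 0x28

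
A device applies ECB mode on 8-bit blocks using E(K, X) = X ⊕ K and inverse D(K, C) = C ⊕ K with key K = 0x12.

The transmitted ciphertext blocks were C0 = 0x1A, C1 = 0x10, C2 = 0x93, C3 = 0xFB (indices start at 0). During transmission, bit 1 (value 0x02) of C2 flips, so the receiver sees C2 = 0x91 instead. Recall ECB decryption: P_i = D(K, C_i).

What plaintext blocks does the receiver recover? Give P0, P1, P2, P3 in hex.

P0 = 0x08, P1 = 0x02, P2 = 0x83, P3 = 0xE9

Only C2 changed, to 0x91. In ECB, a change in C_i affects only P_i. Decrypting the received ciphertext:
P0: D(K, 0x1A) = 0x08.
P1: D(K, 0x10) = 0x02.
P2: D(K, 0x91) = 0x83.
P3: D(K, 0xFB) = 0xE9.
Blocks that differ from the original plaintext: P2.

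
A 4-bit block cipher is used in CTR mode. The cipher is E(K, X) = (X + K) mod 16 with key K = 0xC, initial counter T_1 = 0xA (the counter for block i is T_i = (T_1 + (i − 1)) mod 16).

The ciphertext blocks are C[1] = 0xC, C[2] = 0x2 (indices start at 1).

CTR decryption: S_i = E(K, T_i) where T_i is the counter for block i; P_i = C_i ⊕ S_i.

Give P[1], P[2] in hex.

P[1]: T = 0xA, S = E(K, T) = 0x6; 0xC ⊕ 0x6 = 0xA.
P[2]: T = 0xB, S = E(K, T) = 0x7; 0x2 ⊕ 0x7 = 0x5.

P[1] = 0xA, P[2] = 0x5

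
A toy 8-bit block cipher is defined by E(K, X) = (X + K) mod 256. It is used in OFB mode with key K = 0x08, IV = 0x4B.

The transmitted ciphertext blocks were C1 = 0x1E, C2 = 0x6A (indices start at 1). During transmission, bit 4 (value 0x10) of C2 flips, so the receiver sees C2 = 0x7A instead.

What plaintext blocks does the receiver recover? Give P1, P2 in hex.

OFB decryption: S_i = E(K, S_{i−1}) with S_{0} = IV; P_i = C_i ⊕ S_i.
Only C2 changed, to 0x7A. In OFB, a change in C_i flips the same bit in P_i only; the keystream is unaffected. Decrypting the received ciphertext:
P1: S = E(K, 0x4B) = 0x53; 0x1E ⊕ 0x53 = 0x4D.
P2: S = E(K, 0x53) = 0x5B; 0x7A ⊕ 0x5B = 0x21.
Blocks that differ from the original plaintext: P2.

P1 = 0x4D, P2 = 0x21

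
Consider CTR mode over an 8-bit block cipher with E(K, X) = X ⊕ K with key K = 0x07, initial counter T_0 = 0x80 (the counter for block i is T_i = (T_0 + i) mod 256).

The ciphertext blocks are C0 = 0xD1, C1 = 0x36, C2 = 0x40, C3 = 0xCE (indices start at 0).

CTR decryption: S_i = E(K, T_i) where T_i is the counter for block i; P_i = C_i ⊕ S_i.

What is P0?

P0 = 0x56

P0: T = 0x80, S = E(K, T) = 0x87; 0xD1 ⊕ 0x87 = 0x56.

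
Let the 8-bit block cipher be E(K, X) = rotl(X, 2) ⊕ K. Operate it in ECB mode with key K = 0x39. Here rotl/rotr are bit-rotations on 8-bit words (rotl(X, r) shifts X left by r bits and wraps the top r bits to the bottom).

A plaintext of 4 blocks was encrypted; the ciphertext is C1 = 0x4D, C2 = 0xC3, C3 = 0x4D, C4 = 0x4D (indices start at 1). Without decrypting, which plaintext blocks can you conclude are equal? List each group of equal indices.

P1 = P3 = P4

ECB encrypts each block independently with the same key, so equal ciphertext blocks imply equal plaintext blocks.
C1 = C3 = C4 = 0x4D, so P1 = P3 = P4.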